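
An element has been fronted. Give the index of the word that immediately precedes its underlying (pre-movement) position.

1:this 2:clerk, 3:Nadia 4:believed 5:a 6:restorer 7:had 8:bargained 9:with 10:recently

9

The displaced element is "this clerk" (word 2).
It is linked across 1 clause boundary (Ø).
It functions as the object of the preposition "with" of "bargained", so the gap sits immediately after word 9 ("with").
Base order: Nadia believed a restorer had bargained with this clerk recently.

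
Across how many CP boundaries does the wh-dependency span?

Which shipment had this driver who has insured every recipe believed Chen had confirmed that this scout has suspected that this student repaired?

3

"which shipment" is extracted from the object of "repaired".
Boundaries crossed, outermost first: [Ø], [that], [that] — 3 in total.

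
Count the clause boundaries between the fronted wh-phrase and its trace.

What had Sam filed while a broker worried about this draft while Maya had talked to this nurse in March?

0

"what" originates inside the matrix clause — no clause boundary is crossed.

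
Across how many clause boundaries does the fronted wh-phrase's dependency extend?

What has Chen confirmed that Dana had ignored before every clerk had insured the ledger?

1

"what" is extracted from the object of "ignored".
Boundaries crossed, outermost first: [that] — 1 in total.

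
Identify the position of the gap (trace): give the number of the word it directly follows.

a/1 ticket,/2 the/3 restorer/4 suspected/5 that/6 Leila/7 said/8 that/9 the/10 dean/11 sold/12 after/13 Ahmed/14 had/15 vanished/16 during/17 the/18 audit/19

12

The displaced element is "a ticket" (word 2).
It is linked across 2 clause boundaries (that → that).
It functions as the direct object of "sold", so the gap sits immediately after word 12 ("sold").
Base order: The restorer suspected that Leila said that the dean sold a ticket after Ahmed had vanished during the audit.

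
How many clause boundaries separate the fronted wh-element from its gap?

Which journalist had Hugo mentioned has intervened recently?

"which journalist" is extracted from the subject of "intervened".
Boundaries crossed, outermost first: [Ø] — 1 in total.

1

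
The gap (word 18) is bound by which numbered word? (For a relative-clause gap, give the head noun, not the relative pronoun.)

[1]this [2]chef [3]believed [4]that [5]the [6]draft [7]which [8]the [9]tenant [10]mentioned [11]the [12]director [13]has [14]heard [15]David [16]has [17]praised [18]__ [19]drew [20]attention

6

The gap at 18 is the object of "praised", inside a relative clause.
The relative pronoun is "which" (word 7); it is bound by the head noun immediately before it.
Its filler is the head noun "draft", at word 6.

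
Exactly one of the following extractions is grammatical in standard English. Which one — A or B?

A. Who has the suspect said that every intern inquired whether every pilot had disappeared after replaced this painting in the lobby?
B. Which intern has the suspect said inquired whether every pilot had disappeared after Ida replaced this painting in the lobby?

In A, the wh-phrase is extracted from inside a wh-island (introduced by "whether"), which blocks movement.
In B, the extraction path crosses only that-complement boundaries, which are transparent.
So B is grammatical.

B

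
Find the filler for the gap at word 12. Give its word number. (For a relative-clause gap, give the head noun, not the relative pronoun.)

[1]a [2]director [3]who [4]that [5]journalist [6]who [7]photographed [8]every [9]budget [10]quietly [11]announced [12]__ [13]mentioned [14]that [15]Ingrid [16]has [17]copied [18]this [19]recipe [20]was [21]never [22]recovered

The gap at 12 is the subject of "mentioned", inside a relative clause.
The relative pronoun is "who" (word 3); it is bound by the head noun immediately before it.
Its filler is the head noun "director", at word 2.

2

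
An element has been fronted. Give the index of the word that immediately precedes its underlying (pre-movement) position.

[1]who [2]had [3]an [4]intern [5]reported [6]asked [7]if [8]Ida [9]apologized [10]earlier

5

The displaced element is "who" (word 1).
It is linked across 1 clause boundary (Ø).
It functions as the subject of "asked", so the gap sits immediately after word 5 ("reported").
Base order: An intern had reported who asked if Ida apologized earlier.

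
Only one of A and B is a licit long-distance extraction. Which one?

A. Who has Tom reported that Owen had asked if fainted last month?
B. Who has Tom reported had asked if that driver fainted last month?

B

In A, the wh-phrase is extracted from inside a wh-island (introduced by "if"), which blocks movement.
In B, the extraction path crosses only that-complement boundaries, which are transparent.
So B is grammatical.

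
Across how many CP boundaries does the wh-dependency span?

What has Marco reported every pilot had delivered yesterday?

1

"what" is extracted from the object of "delivered".
Boundaries crossed, outermost first: [Ø] — 1 in total.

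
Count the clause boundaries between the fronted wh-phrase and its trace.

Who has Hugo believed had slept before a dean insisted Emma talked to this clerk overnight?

1

"who" is extracted from the subject of "slept".
Boundaries crossed, outermost first: [Ø] — 1 in total.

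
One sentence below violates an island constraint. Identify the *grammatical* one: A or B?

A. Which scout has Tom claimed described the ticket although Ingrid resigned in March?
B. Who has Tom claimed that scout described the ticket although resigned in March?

In B, the wh-phrase is extracted from inside an adjunct island (introduced by "although"), which blocks movement.
In A, the extraction path crosses only that-complement boundaries, which are transparent.
So A is grammatical.

A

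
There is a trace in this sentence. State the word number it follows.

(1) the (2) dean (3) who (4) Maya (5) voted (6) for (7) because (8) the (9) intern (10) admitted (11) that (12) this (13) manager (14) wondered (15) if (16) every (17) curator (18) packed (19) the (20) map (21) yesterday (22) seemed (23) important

The displaced element is "the dean" (word 2).
It functions as the object of the preposition "for" of "voted", so the gap sits immediately after word 6 ("for").
Base order: Maya voted for the dean because the intern admitted that this manager wondered if every curator packed the map yesterday.

6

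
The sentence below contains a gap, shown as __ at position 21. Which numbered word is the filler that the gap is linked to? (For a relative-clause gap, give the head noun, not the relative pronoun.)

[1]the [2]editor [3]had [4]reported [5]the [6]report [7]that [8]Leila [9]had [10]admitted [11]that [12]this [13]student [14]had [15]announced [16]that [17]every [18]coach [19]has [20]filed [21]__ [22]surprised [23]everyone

6

The gap at 21 is the object of "filed", inside a relative clause.
The relative pronoun is "that" (word 7); it is bound by the head noun immediately before it.
Its filler is the head noun "report", at word 6.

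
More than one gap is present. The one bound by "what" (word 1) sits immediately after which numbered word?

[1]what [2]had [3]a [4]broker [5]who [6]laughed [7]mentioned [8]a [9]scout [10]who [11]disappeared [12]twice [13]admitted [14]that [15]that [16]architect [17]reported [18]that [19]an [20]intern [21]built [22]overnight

The displaced element is "what" (word 1).
It is linked across 3 clause boundaries (Ø → that → that).
It functions as the direct object of "built", so the gap sits immediately after word 21 ("built").
Base order: A broker who laughed had mentioned a scout who disappeared twice admitted that that architect reported that an intern built what overnight.

21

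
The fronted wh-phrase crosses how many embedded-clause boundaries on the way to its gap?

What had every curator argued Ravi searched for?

1

"what" is extracted from the PP object of "searched".
Boundaries crossed, outermost first: [Ø] — 1 in total.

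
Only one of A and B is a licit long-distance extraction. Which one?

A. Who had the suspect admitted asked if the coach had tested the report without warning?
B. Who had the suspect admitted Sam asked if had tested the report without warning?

In B, the wh-phrase is extracted from inside a wh-island (introduced by "if"), which blocks movement.
In A, the extraction path crosses only that-complement boundaries, which are transparent.
So A is grammatical.

A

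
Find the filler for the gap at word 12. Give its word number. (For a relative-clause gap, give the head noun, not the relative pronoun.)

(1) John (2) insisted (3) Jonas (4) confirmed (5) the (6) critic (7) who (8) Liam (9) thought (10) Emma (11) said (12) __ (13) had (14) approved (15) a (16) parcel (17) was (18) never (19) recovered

The gap at 12 is the subject of "approved", inside a relative clause.
The relative pronoun is "who" (word 7); it is bound by the head noun immediately before it.
Its filler is the head noun "critic", at word 6.

6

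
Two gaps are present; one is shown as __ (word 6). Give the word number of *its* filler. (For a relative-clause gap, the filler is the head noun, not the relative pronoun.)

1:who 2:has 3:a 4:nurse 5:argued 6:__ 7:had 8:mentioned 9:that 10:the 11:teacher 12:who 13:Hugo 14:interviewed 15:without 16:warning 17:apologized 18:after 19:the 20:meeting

1

The marked gap is the subject of "mentioned".
Its filler is the fronted wh-phrase "who", at word 1.
(The other dependency links word 11 to a gap after word 14.)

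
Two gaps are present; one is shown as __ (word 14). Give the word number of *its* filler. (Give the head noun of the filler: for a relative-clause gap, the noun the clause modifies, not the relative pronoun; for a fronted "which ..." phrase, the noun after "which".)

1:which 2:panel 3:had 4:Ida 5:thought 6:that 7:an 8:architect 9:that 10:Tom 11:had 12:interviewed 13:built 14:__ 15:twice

The marked gap is the direct object of "built".
Its filler is the fronted wh-phrase "which panel", at word 2.
(The other dependency links word 8 to a gap after word 12.)

2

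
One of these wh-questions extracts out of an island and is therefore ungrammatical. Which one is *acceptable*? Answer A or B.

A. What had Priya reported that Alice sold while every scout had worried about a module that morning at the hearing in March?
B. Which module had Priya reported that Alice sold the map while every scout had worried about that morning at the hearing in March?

A

In B, the wh-phrase is extracted from inside an adjunct island (introduced by "while"), which blocks movement.
In A, the extraction path crosses only that-complement boundaries, which are transparent.
So A is grammatical.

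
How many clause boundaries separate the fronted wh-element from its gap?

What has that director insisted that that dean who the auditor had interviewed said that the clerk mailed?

"what" is extracted from the object of "mailed".
Boundaries crossed, outermost first: [that], [that] — 2 in total.

2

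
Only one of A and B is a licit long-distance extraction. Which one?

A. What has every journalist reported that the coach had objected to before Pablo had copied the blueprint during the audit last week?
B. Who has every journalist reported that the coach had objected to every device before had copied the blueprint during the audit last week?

A

In B, the wh-phrase is extracted from inside an adjunct island (introduced by "before"), which blocks movement.
In A, the extraction path crosses only that-complement boundaries, which are transparent.
So A is grammatical.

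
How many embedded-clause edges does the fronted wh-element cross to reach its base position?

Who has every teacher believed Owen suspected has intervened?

2

"who" is extracted from the subject of "intervened".
Boundaries crossed, outermost first: [Ø], [Ø] — 2 in total.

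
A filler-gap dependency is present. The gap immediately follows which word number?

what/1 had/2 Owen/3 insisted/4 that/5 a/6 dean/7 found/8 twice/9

The displaced element is "what" (word 1).
It is linked across 1 clause boundary (that).
It functions as the direct object of "found", so the gap sits immediately after word 8 ("found").
Base order: Owen had insisted that a dean found what twice.

8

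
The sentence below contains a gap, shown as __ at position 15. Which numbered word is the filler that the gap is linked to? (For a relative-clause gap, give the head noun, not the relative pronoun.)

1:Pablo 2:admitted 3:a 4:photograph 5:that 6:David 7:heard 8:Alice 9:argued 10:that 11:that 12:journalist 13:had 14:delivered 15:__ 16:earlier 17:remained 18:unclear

4

The gap at 15 is the object of "delivered", inside a relative clause.
The relative pronoun is "that" (word 5); it is bound by the head noun immediately before it.
Its filler is the head noun "photograph", at word 4.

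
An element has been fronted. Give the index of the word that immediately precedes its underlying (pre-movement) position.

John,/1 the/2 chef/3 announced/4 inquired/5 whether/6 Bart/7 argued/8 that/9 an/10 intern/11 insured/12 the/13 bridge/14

4

The displaced element is "John" (word 1).
It is linked across 1 clause boundary (Ø).
It functions as the subject of "inquired", so the gap sits immediately after word 4 ("announced").
Base order: The chef announced that John inquired whether Bart argued that an intern insured the bridge.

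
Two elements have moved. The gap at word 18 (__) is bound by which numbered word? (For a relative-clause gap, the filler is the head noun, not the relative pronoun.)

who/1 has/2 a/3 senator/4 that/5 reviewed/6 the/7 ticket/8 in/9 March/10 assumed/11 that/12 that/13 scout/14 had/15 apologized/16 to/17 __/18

The marked gap is the object of the preposition "to" of "apologized".
Its filler is the fronted wh-phrase "who", at word 1.
(The other dependency links word 4 to a gap after word 5.)

1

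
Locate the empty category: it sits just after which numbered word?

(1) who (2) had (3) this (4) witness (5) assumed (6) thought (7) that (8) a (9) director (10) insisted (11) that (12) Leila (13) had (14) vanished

5

The displaced element is "who" (word 1).
It is linked across 1 clause boundary (Ø).
It functions as the subject of "thought", so the gap sits immediately after word 5 ("assumed").
Base order: This witness had assumed that who thought that a director insisted that Leila had vanished.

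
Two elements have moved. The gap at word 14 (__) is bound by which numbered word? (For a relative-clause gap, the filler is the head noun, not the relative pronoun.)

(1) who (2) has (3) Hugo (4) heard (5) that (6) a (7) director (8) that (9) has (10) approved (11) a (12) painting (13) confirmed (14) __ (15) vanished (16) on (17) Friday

The marked gap is the subject of "vanished".
Its filler is the fronted wh-phrase "who", at word 1.
(The other dependency links word 7 to a gap after word 8.)

1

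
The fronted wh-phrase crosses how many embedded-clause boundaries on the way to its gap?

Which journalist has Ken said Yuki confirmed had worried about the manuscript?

2

"which journalist" is extracted from the subject of "worried".
Boundaries crossed, outermost first: [Ø], [Ø] — 2 in total.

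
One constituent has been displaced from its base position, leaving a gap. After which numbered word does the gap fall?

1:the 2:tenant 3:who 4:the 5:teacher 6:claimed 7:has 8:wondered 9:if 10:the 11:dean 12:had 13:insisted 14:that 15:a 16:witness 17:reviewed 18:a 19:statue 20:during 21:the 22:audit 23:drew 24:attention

The displaced element is "the tenant" (word 2).
It is linked across 1 clause boundary (Ø).
It functions as the subject of "wondered", so the gap sits immediately after word 6 ("claimed").
Base order: The teacher claimed that the tenant has wondered if the dean had insisted that a witness reviewed a statue during the audit.

6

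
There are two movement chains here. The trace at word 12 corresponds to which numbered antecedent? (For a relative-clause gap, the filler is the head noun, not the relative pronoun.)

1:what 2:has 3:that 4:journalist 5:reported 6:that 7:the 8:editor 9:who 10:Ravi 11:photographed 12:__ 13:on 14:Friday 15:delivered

The marked gap is inside the relative clause, the direct object of "photographed".
Its filler is the head noun "editor" (via "who"), at word 8.
(The other dependency links word 1 to a gap after word 15.)

8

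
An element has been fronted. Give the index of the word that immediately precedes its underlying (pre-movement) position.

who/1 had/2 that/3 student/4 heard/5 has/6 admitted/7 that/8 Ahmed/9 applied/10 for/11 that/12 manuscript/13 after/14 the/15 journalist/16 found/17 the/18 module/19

5

The displaced element is "who" (word 1).
It is linked across 1 clause boundary (Ø).
It functions as the subject of "admitted", so the gap sits immediately after word 5 ("heard").
Base order: That student had heard that who has admitted that Ahmed applied for that manuscript after the journalist found the module.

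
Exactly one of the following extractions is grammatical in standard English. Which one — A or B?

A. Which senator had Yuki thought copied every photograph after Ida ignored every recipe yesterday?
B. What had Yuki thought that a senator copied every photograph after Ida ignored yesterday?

A

In B, the wh-phrase is extracted from inside an adjunct island (introduced by "after"), which blocks movement.
In A, the extraction path crosses only that-complement boundaries, which are transparent.
So A is grammatical.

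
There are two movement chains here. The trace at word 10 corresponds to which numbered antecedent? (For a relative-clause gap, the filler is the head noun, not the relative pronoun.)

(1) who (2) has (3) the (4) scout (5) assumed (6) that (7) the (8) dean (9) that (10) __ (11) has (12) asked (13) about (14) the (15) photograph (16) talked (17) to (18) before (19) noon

8

The marked gap is inside the relative clause, the subject of "asked".
Its filler is the head noun "dean" (via "that"), at word 8.
(The other dependency links word 1 to a gap after word 17.)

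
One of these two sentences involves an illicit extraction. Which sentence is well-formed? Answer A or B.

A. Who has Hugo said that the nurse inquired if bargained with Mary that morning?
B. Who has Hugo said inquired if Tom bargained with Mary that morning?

In A, the wh-phrase is extracted from inside a wh-island (introduced by "if"), which blocks movement.
In B, the extraction path crosses only that-complement boundaries, which are transparent.
So B is grammatical.

B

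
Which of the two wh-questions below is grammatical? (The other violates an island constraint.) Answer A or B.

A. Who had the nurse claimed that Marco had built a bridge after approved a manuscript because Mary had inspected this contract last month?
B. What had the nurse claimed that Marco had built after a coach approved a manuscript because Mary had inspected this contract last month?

In A, the wh-phrase is extracted from inside an adjunct island (introduced by "after"), which blocks movement.
In B, the extraction path crosses only that-complement boundaries, which are transparent.
So B is grammatical.

B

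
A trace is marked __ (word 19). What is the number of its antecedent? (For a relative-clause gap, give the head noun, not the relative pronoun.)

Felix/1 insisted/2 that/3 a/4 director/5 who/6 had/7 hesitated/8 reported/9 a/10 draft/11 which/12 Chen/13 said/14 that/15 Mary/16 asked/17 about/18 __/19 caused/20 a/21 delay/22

The gap at 19 is the prepositional object of "asked", inside a relative clause.
The relative pronoun is "which" (word 12); it is bound by the head noun immediately before it.
Its filler is the head noun "draft", at word 11.

11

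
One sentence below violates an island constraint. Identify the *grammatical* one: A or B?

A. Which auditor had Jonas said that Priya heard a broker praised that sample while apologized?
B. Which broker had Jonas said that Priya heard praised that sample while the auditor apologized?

In A, the wh-phrase is extracted from inside an adjunct island (introduced by "while"), which blocks movement.
In B, the extraction path crosses only that-complement boundaries, which are transparent.
So B is grammatical.

B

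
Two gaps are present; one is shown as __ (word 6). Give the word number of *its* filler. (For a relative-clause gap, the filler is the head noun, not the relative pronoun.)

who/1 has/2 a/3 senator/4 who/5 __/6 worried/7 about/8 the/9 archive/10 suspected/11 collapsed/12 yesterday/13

4

The marked gap is inside the relative clause, the subject of "worried".
Its filler is the head noun "senator" (via "who"), at word 4.
(The other dependency links word 1 to a gap after word 11.)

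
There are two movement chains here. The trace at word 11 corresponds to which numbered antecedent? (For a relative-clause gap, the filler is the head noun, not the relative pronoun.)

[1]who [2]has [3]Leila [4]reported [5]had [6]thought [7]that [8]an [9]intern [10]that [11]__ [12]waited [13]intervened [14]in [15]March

9

The marked gap is inside the relative clause, the subject of "waited".
Its filler is the head noun "intern" (via "that"), at word 9.
(The other dependency links word 1 to a gap after word 4.)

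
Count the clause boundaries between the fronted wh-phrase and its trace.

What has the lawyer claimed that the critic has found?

1

"what" is extracted from the object of "found".
Boundaries crossed, outermost first: [that] — 1 in total.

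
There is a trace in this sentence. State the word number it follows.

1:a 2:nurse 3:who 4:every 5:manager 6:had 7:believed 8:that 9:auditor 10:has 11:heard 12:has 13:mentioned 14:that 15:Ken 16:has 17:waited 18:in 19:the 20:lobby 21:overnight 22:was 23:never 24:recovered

The displaced element is "a nurse" (word 2).
It is linked across 2 clause boundaries (Ø → Ø).
It functions as the subject of "mentioned", so the gap sits immediately after word 11 ("heard").
Base order: Every manager had believed that auditor has heard that a nurse has mentioned that Ken has waited in the lobby overnight.

11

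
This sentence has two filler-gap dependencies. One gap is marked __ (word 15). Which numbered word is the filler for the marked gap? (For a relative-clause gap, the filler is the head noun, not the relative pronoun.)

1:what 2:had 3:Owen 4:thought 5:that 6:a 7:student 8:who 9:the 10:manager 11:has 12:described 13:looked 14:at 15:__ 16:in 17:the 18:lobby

The marked gap is the object of the preposition "at" of "looked".
Its filler is the fronted wh-phrase "what", at word 1.
(The other dependency links word 7 to a gap after word 12.)

1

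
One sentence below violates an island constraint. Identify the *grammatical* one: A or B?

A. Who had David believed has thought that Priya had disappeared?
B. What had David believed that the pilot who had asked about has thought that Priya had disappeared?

A

In B, the wh-phrase is extracted from inside a complex-NP island (relative clause) (introduced by "who"), which blocks movement.
In A, the extraction path crosses only that-complement boundaries, which are transparent.
So A is grammatical.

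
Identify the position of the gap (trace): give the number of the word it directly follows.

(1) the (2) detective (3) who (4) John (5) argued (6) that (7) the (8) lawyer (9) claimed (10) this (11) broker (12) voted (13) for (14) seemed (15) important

The displaced element is "the detective" (word 2).
It is linked across 2 clause boundaries (that → Ø).
It functions as the object of the preposition "for" of "voted", so the gap sits immediately after word 13 ("for").
Base order: John argued that the lawyer claimed this broker voted for the detective.

13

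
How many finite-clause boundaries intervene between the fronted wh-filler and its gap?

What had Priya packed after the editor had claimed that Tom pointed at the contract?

0

"what" originates inside the matrix clause — no clause boundary is crossed.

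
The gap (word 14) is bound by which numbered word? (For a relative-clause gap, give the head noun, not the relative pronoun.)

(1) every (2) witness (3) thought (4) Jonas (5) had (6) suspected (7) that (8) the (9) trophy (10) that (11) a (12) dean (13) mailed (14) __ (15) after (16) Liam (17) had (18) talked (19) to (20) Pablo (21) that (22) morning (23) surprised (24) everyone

9

The gap at 14 is the object of "mailed", inside a relative clause.
The relative pronoun is "that" (word 10); it is bound by the head noun immediately before it.
Its filler is the head noun "trophy", at word 9.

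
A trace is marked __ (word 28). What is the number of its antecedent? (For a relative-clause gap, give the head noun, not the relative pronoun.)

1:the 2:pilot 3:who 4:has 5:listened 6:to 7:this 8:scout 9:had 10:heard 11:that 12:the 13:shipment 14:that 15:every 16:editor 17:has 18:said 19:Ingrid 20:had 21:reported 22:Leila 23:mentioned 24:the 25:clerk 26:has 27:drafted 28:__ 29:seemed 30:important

13

The gap at 28 is the object of "drafted", inside a relative clause.
The relative pronoun is "that" (word 14); it is bound by the head noun immediately before it.
Its filler is the head noun "shipment", at word 13.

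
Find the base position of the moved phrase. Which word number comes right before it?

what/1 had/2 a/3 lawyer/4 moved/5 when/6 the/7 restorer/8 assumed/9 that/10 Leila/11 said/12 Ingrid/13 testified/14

The displaced element is "what" (word 1).
It functions as the direct object of "moved", so the gap sits immediately after word 5 ("moved").
Base order: A lawyer had moved what when the restorer assumed that Leila said Ingrid testified.

5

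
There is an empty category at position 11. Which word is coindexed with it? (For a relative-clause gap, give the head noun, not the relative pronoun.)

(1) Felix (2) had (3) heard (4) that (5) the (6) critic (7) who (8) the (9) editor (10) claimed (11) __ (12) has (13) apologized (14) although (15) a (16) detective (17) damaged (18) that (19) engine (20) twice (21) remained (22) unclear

6

The gap at 11 is the subject of "apologized", inside a relative clause.
The relative pronoun is "who" (word 7); it is bound by the head noun immediately before it.
Its filler is the head noun "critic", at word 6.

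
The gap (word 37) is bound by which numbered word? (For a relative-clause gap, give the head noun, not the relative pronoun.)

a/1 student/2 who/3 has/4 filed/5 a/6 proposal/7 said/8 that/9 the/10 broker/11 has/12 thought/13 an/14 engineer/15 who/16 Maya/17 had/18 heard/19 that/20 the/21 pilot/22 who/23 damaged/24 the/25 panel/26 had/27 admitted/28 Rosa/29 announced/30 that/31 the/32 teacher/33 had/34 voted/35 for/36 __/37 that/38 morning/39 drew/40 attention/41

15

The gap at 37 is the prepositional object of "voted", inside a relative clause.
The relative pronoun is "who" (word 16); it is bound by the head noun immediately before it.
Its filler is the head noun "engineer", at word 15.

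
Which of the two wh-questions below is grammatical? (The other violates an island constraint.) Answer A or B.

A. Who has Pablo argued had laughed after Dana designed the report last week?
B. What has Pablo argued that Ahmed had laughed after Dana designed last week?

In B, the wh-phrase is extracted from inside an adjunct island (introduced by "after"), which blocks movement.
In A, the extraction path crosses only that-complement boundaries, which are transparent.
So A is grammatical.

A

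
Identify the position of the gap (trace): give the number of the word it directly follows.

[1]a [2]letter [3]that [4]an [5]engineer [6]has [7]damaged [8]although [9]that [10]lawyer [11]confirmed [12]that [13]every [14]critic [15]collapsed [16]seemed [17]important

7

The displaced element is "a letter" (word 2).
It functions as the direct object of "damaged", so the gap sits immediately after word 7 ("damaged").
Base order: An engineer has damaged a letter although that lawyer confirmed that every critic collapsed.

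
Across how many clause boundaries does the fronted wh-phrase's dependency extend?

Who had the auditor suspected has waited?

"who" is extracted from the subject of "waited".
Boundaries crossed, outermost first: [Ø] — 1 in total.

1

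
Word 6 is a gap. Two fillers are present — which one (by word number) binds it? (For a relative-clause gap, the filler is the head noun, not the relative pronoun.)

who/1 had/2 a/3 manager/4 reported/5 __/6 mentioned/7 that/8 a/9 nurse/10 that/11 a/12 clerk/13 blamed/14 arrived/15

The marked gap is the subject of "mentioned".
Its filler is the fronted wh-phrase "who", at word 1.
(The other dependency links word 10 to a gap after word 14.)

1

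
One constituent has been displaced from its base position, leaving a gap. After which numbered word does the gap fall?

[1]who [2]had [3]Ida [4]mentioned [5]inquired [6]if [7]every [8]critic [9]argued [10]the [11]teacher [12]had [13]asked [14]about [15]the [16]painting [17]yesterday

The displaced element is "who" (word 1).
It is linked across 1 clause boundary (Ø).
It functions as the subject of "inquired", so the gap sits immediately after word 4 ("mentioned").
Base order: Ida had mentioned who inquired if every critic argued the teacher had asked about the painting yesterday.

4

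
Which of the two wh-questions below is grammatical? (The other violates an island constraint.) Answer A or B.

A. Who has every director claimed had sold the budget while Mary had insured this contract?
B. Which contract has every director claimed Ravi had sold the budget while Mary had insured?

In B, the wh-phrase is extracted from inside an adjunct island (introduced by "while"), which blocks movement.
In A, the extraction path crosses only that-complement boundaries, which are transparent.
So A is grammatical.

A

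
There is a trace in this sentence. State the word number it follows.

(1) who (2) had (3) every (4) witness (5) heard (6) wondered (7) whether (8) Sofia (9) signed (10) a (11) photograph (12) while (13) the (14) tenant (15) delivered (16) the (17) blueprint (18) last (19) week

The displaced element is "who" (word 1).
It is linked across 1 clause boundary (Ø).
It functions as the subject of "wondered", so the gap sits immediately after word 5 ("heard").
Base order: Every witness had heard that who wondered whether Sofia signed a photograph while the tenant delivered the blueprint last week.

5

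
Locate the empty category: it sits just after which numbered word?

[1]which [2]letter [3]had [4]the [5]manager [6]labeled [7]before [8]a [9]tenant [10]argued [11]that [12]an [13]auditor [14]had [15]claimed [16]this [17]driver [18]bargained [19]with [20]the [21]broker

6

The displaced element is "which letter" (word 2).
It functions as the direct object of "labeled", so the gap sits immediately after word 6 ("labeled").
Base order: The manager had labeled which letter before a tenant argued that an auditor had claimed this driver bargained with the broker.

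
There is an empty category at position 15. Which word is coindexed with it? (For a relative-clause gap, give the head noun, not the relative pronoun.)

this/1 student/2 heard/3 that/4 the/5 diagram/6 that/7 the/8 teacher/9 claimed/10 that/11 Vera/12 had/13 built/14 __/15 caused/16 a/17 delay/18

The gap at 15 is the object of "built", inside a relative clause.
The relative pronoun is "that" (word 7); it is bound by the head noun immediately before it.
Its filler is the head noun "diagram", at word 6.

6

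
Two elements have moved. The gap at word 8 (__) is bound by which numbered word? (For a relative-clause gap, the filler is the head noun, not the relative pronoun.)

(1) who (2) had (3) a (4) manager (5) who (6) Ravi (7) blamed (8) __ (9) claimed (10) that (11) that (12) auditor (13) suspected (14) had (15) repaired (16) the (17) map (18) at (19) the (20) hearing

4

The marked gap is inside the relative clause, the direct object of "blamed".
Its filler is the head noun "manager" (via "who"), at word 4.
(The other dependency links word 1 to a gap after word 13.)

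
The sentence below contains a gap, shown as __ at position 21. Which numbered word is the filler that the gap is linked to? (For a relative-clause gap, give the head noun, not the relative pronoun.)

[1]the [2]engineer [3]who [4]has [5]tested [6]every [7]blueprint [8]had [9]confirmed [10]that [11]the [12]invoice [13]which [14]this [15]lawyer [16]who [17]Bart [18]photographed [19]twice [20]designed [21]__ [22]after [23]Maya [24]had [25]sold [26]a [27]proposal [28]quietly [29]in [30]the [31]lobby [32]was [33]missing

The gap at 21 is the object of "designed", inside a relative clause.
The relative pronoun is "which" (word 13); it is bound by the head noun immediately before it.
Its filler is the head noun "invoice", at word 12.

12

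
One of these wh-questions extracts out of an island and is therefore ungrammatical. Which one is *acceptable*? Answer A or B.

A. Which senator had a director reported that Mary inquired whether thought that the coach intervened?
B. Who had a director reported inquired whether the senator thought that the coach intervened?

B

In A, the wh-phrase is extracted from inside a wh-island (introduced by "whether"), which blocks movement.
In B, the extraction path crosses only that-complement boundaries, which are transparent.
So B is grammatical.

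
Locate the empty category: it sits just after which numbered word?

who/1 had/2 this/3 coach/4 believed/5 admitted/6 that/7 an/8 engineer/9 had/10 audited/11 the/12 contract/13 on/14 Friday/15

5

The displaced element is "who" (word 1).
It is linked across 1 clause boundary (Ø).
It functions as the subject of "admitted", so the gap sits immediately after word 5 ("believed").
Base order: This coach had believed that who admitted that an engineer had audited the contract on Friday.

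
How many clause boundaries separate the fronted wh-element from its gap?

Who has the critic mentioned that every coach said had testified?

"who" is extracted from the subject of "testified".
Boundaries crossed, outermost first: [that], [Ø] — 2 in total.

2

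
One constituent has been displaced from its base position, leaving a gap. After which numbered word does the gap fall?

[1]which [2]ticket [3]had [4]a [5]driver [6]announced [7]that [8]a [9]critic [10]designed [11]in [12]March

The displaced element is "which ticket" (word 2).
It is linked across 1 clause boundary (that).
It functions as the direct object of "designed", so the gap sits immediately after word 10 ("designed").
Base order: A driver had announced that a critic designed which ticket in March.

10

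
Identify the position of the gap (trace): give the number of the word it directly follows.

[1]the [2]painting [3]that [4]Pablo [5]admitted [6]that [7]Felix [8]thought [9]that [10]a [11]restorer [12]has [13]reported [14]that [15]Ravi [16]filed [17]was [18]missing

16

The displaced element is "the painting" (word 2).
It is linked across 3 clause boundaries (that → that → that).
It functions as the direct object of "filed", so the gap sits immediately after word 16 ("filed").
Base order: Pablo admitted that Felix thought that a restorer has reported that Ravi filed the painting.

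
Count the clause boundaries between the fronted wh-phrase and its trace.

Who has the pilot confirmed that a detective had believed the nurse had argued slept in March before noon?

3

"who" is extracted from the subject of "slept".
Boundaries crossed, outermost first: [that], [Ø], [Ø] — 3 in total.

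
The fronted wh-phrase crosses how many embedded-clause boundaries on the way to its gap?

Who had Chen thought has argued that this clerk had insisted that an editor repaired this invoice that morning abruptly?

1

"who" is extracted from the subject of "argued".
Boundaries crossed, outermost first: [Ø] — 1 in total.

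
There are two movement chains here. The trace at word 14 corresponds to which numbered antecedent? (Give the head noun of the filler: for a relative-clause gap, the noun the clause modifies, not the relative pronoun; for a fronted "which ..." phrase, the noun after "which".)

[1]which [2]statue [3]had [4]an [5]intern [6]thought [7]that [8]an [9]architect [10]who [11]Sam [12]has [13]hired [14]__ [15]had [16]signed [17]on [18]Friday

The marked gap is inside the relative clause, the direct object of "hired".
Its filler is the head noun "architect" (via "who"), at word 9.
(The other dependency links word 2 to a gap after word 16.)

9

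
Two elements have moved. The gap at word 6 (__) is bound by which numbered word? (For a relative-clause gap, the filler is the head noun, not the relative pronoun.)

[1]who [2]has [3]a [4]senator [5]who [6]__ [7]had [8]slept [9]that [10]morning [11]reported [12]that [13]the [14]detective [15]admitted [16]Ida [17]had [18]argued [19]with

4

The marked gap is inside the relative clause, the subject of "slept".
Its filler is the head noun "senator" (via "who"), at word 4.
(The other dependency links word 1 to a gap after word 19.)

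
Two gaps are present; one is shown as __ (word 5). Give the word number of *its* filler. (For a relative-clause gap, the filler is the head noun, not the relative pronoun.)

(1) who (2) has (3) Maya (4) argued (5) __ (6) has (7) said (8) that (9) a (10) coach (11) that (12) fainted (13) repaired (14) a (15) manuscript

The marked gap is the subject of "said".
Its filler is the fronted wh-phrase "who", at word 1.
(The other dependency links word 10 to a gap after word 11.)

1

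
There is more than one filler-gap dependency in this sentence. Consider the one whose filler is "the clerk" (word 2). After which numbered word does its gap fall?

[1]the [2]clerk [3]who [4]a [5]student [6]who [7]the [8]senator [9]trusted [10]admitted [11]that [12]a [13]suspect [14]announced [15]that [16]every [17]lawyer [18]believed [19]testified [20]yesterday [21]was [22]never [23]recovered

18

The displaced element is "the clerk" (word 2).
It is linked across 3 clause boundaries (that → that → Ø).
It functions as the subject of "testified", so the gap sits immediately after word 18 ("believed").
Base order: A student who the senator trusted admitted that a suspect announced that every lawyer believed the clerk testified yesterday.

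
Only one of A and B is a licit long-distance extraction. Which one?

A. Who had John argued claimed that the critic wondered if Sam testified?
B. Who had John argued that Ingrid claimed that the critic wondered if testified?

In B, the wh-phrase is extracted from inside a wh-island (introduced by "if"), which blocks movement.
In A, the extraction path crosses only that-complement boundaries, which are transparent.
So A is grammatical.

A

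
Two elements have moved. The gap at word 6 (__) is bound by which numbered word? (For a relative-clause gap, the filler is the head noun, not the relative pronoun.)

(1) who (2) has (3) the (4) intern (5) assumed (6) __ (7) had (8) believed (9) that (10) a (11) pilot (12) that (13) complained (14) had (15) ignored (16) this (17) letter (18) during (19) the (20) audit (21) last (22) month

The marked gap is the subject of "believed".
Its filler is the fronted wh-phrase "who", at word 1.
(The other dependency links word 11 to a gap after word 12.)

1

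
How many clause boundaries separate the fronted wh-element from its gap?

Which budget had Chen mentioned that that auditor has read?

1

"which budget" is extracted from the object of "read".
Boundaries crossed, outermost first: [that] — 1 in total.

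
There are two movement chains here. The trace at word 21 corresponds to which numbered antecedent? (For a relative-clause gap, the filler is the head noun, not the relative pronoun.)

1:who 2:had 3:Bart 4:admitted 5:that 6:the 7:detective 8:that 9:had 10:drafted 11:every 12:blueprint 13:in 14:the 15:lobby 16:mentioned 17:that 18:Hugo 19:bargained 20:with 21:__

The marked gap is the object of the preposition "with" of "bargained".
Its filler is the fronted wh-phrase "who", at word 1.
(The other dependency links word 7 to a gap after word 8.)

1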